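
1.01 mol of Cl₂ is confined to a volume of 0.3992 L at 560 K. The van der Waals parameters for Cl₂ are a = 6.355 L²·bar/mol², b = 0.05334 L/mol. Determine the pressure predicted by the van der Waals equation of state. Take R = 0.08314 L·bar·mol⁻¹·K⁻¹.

P ≈ 95.49 bar

P = nRT/(V − nb) − a n²/V²
nRT/(V − nb) = (1.01)(0.08314)(560)/(0.3992 − 1.01×0.05334) = 47.024/0.34533 = 136.17 bar
a n²/V² = (6.355)(1.01)²/(0.3992)² = 40.680 bar
P = 136.17 − 40.680 = 95.49 bar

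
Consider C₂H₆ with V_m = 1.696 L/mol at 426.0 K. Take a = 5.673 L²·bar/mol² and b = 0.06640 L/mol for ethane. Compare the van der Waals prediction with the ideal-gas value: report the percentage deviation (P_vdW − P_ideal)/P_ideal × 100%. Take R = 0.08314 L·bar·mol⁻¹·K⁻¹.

-5.37 %

Ideal: P_ideal = RT/V_m = (0.08314)(426.0)/1.696 = 20.8830 bar
vdW: P = RT/(V_m − b) − a/V_m² = 35.4176/1.62960 − 5.673/2.87642 = 21.7339 − 1.97224 = 19.7617 bar
% deviation = (19.7617 − 20.8830)/20.8830 × 100% = -5.37%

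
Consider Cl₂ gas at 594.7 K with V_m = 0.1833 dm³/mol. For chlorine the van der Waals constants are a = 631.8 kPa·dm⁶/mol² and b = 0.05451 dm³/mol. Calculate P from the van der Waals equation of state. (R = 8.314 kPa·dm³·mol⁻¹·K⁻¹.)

P = RT/(V_m − b) − a/V_m²
RT/(V_m − b) = (8.314)(594.7)/(0.1833 − 0.05451) = 4944.3/0.12879 = 38390 kPa
a/V_m² = 631.8/(0.1833)² = 18804 kPa
P = 38390 − 18804 = 19586 kPa

P ≈ 19586 kPa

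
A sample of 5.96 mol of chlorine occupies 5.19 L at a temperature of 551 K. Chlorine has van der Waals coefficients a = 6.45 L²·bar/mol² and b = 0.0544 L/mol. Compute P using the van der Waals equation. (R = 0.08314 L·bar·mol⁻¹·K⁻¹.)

P = nRT/(V − nb) − a n²/V²
nRT/(V − nb) = (5.96)(0.08314)(551)/(5.19 − 5.96×0.0544) = 273.03/4.8658 = 56.112 bar
a n²/V² = (6.45)(5.96)²/(5.19)² = 8.5058 bar
P = 56.112 − 8.5058 = 47.61 bar

P ≈ 47.61 bar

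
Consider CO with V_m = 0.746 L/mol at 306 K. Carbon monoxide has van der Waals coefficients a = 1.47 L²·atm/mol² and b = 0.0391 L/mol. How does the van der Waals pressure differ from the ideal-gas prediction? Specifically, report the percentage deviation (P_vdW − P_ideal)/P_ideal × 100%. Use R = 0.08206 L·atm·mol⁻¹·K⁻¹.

-2.32 %

Ideal: P_ideal = RT/V_m = (0.08206)(306)/0.746 = 33.6600 atm
vdW: P = RT/(V_m − b) − a/V_m² = 25.1104/0.706900 − 1.47/0.556516 = 35.5219 − 2.64143 = 32.8805 atm
% deviation = (32.8805 − 33.6600)/33.6600 × 100% = -2.32%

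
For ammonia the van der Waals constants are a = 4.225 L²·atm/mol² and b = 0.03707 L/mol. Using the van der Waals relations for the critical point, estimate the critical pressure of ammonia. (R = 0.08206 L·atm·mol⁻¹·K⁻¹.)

For a van der Waals gas, P_c = a/(27b²).
P_c = 4.225/(27×(0.03707)²) = 4.225/0.037103 = 113.9 atm

P_c ≈ 113.9 atm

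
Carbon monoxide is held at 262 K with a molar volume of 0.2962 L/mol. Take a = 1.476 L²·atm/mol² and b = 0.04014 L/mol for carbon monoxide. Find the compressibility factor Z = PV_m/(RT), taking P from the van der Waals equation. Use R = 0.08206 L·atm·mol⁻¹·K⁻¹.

Z ≈ 0.9250

P = RT/(V_m − b) − a/V_m² = (0.08206)(262)/(0.2962 − 0.04014) − 1.476/(0.2962)²
  = 21.500/0.25606 − 16.823 = 83.965 − 16.823 = 67.142 atm
Z = PV_m/(RT) = (67.142)(0.2962)/((0.08206)(262)) = 19.887/21.500 = 0.9250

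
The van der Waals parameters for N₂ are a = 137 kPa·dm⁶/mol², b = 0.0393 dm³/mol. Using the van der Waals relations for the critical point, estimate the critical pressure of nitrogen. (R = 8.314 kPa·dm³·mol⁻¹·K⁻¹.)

For a van der Waals gas, P_c = a/(27b²).
P_c = 137/(27×(0.0393)²) = 137/0.041701 = 3285 kPa

P_c ≈ 3285 kPa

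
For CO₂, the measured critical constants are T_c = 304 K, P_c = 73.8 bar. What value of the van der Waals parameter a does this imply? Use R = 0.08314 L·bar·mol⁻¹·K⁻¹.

From T_c = 8a/(27Rb) and P_c = a/(27b²): a = 27 R² T_c²/(64 P_c).
a = 27×(0.08314)²×(304)²/(64×73.8) = 17248/4723.2 = 3.652 L²·bar/mol²

a ≈ 3.652 L²·bar/mol²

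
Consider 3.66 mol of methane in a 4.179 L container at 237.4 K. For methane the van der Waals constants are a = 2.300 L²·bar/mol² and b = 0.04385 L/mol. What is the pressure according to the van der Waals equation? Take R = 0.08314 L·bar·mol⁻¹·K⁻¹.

P ≈ 16.21 bar

P = nRT/(V − nb) − a n²/V²
nRT/(V − nb) = (3.66)(0.08314)(237.4)/(4.179 − 3.66×0.04385) = 72.239/4.0185 = 17.977 bar
a n²/V² = (2.300)(3.66)²/(4.179)² = 1.7642 bar
P = 17.977 − 1.7642 = 16.21 bar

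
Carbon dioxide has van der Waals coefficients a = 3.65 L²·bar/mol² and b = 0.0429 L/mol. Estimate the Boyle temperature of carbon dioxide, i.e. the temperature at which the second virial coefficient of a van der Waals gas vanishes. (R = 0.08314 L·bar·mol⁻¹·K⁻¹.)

For a van der Waals gas the second virial coefficient B₂ = b − a/(RT) vanishes at T_B = a/(Rb).
T_B = 3.65/(0.08314×0.0429) = 3.65/0.0035667 = 1023 K

T_B ≈ 1023 K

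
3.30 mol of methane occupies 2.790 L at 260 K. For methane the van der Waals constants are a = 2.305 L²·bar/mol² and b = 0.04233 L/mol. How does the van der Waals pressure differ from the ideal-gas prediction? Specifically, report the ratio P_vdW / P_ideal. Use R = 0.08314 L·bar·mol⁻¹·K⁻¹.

P_vdW / P_ideal ≈ 0.9266

Ideal: P_ideal = nRT/V = (3.30)(0.08314)(260)/2.790 = 25.5678 bar
vdW: P = nRT/(V − nb) − a n²/V² = 71.3341/2.65031 − 25.1015/7.78410 = 26.9154 − 3.22471 = 23.6907 bar
Ratio = 23.6907/25.5678 = 0.9266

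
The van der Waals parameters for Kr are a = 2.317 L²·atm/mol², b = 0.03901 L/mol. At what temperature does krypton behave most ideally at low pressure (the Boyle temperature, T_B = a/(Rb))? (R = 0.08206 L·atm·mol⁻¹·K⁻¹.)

T_B ≈ 723.8 K

For a van der Waals gas the second virial coefficient B₂ = b − a/(RT) vanishes at T_B = a/(Rb).
T_B = 2.317/(0.08206×0.03901) = 2.317/0.0032012 = 723.8 K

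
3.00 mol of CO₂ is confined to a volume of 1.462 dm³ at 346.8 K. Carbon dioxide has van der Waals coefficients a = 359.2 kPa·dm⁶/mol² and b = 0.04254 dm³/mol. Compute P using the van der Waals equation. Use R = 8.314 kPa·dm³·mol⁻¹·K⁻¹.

P ≈ 4970 kPa

P = nRT/(V − nb) − a n²/V²
nRT/(V − nb) = (3.00)(8.314)(346.8)/(1.462 − 3.00×0.04254) = 8649.9/1.3344 = 6482.2 kPa
a n²/V² = (359.2)(3.00)²/(1.462)² = 1512.5 kPa
P = 6482.2 − 1512.5 = 4970 kPa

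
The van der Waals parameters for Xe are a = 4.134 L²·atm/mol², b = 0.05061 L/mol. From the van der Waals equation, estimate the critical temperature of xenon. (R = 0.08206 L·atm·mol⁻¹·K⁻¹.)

For a van der Waals gas, T_c = 8a/(27Rb).
T_c = 8×4.134/(27×0.08206×0.05061) = 33.072/0.11213 = 294.9 K

T_c ≈ 294.9 K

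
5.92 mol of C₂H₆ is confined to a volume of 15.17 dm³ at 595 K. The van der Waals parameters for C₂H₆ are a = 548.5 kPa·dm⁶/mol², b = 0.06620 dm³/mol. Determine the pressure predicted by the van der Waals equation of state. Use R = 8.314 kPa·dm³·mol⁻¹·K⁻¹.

P ≈ 1898 kPa

P = nRT/(V − nb) − a n²/V²
nRT/(V − nb) = (5.92)(8.314)(595)/(15.17 − 5.92×0.06620) = 29285/14.778 = 1981.7 kPa
a n²/V² = (548.5)(5.92)²/(15.17)² = 83.531 kPa
P = 1981.7 − 83.531 = 1898 kPa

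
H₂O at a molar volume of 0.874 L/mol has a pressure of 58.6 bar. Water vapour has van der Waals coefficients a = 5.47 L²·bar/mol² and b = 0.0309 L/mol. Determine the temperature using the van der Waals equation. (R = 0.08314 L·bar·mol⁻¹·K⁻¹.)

T = (P + a/V_m²)(V_m − b)/R
P + a/V_m² = 58.6 + 5.47/(0.874)² = 65.761 bar
V_m − b = 0.874 − 0.0309 = 0.84310 L/mol
T = (65.761)(0.84310)/0.08314 = 666.9 K

T ≈ 666.9 K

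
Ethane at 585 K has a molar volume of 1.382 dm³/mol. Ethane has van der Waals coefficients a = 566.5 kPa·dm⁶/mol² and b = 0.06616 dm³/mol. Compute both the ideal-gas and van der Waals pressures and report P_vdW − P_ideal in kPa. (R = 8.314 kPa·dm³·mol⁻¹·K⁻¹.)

Ideal: P_ideal = RT/V_m = (8.314)(585)/1.382 = 3519.31 kPa
vdW: P = RT/(V_m − b) − a/V_m² = 4863.69/1.31584 − 566.5/1.90992 = 3696.26 − 296.609 = 3399.65 kPa
ΔP = 3399.65 − 3519.31 = -119.7 kPa

ΔP ≈ -119.7 kPa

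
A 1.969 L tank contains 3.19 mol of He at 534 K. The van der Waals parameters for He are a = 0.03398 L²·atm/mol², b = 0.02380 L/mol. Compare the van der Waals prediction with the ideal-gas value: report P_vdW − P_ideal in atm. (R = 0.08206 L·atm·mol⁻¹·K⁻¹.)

ΔP ≈ 2.758 atm

Ideal: P_ideal = nRT/V = (3.19)(0.08206)(534)/1.969 = 70.9934 atm
vdW: P = nRT/(V − nb) − a n²/V² = 139.786/1.89308 − 0.345784/3.87696 = 73.8405 − 0.0891895 = 73.7513 atm
ΔP = 73.7513 − 70.9934 = 2.758 atm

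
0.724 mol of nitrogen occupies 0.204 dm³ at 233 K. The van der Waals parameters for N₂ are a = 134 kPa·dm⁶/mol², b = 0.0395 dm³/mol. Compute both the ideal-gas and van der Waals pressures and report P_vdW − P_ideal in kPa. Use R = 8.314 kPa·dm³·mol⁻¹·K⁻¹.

Ideal: P_ideal = nRT/V = (0.724)(8.314)(233)/0.204 = 6875.03 kPa
vdW: P = nRT/(V − nb) − a n²/V² = 1402.51/0.175402 − 70.2396/0.0416160 = 7995.97 − 1687.80 = 6308.17 kPa
ΔP = 6308.17 − 6875.03 = -566.9 kPa

ΔP ≈ -566.9 kPa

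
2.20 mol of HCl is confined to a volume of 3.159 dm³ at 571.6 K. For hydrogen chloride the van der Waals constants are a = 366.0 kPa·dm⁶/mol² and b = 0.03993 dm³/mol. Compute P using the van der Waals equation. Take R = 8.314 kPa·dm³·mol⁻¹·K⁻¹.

P ≈ 3227 kPa

P = nRT/(V − nb) − a n²/V²
nRT/(V − nb) = (2.20)(8.314)(571.6)/(3.159 − 2.20×0.03993) = 10455/3.0712 = 3404.2 kPa
a n²/V² = (366.0)(2.20)²/(3.159)² = 177.51 kPa
P = 3404.2 − 177.51 = 3227 kPa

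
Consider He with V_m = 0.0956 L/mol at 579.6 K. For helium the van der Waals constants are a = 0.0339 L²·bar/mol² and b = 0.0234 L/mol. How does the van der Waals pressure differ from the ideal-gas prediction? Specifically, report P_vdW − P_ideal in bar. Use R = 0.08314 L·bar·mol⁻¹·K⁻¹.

Ideal: P_ideal = RT/V_m = (0.08314)(579.6)/0.0956 = 504.058 bar
vdW: P = RT/(V_m − b) − a/V_m² = 48.1879/0.0722000 − 0.0339/0.00913936 = 667.422 − 3.70923 = 663.713 bar
ΔP = 663.713 − 504.058 = 159.7 bar

ΔP ≈ 159.7 bar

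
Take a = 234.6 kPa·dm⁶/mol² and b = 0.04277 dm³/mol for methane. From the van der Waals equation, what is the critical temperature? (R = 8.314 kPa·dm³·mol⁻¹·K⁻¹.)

For a van der Waals gas, T_c = 8a/(27Rb).
T_c = 8×234.6/(27×8.314×0.04277) = 1876.8/9.6009 = 195.5 K

T_c ≈ 195.5 K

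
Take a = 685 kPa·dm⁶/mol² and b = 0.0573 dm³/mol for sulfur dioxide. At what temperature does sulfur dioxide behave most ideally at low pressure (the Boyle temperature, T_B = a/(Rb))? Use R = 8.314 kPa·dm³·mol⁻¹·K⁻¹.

For a van der Waals gas the second virial coefficient B₂ = b − a/(RT) vanishes at T_B = a/(Rb).
T_B = 685/(8.314×0.0573) = 685/0.47639 = 1438 K

T_B ≈ 1438 K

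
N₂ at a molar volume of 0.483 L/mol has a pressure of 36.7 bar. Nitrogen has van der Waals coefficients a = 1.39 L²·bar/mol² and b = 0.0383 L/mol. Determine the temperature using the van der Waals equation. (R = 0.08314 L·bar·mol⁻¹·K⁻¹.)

T = (P + a/V_m²)(V_m − b)/R
P + a/V_m² = 36.7 + 1.39/(0.483)² = 42.658 bar
V_m − b = 0.483 − 0.0383 = 0.44470 L/mol
T = (42.658)(0.44470)/0.08314 = 228.2 K

T ≈ 228.2 K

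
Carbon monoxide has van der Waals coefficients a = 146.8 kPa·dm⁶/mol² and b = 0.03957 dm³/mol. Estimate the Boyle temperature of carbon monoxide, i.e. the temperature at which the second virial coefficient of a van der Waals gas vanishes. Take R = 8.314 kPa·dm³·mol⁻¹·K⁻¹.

T_B ≈ 446.2 K

For a van der Waals gas the second virial coefficient B₂ = b − a/(RT) vanishes at T_B = a/(Rb).
T_B = 146.8/(8.314×0.03957) = 146.8/0.32898 = 446.2 K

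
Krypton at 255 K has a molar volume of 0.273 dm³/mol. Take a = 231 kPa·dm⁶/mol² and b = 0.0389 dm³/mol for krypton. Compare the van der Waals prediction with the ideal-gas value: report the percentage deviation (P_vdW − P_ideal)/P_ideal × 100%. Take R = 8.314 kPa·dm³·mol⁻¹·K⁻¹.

-23.29 %

Ideal: P_ideal = RT/V_m = (8.314)(255)/0.273 = 7765.82 kPa
vdW: P = RT/(V_m − b) − a/V_m² = 2120.07/0.234100 − 231/0.0745290 = 9056.26 − 3099.46 = 5956.80 kPa
% deviation = (5956.80 − 7765.82)/7765.82 × 100% = -23.29%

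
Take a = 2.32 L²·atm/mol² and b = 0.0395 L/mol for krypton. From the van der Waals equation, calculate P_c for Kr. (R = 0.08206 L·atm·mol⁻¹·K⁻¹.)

For a van der Waals gas, P_c = a/(27b²).
P_c = 2.32/(27×(0.0395)²) = 2.32/0.042127 = 55.07 atm

P_c ≈ 55.07 atm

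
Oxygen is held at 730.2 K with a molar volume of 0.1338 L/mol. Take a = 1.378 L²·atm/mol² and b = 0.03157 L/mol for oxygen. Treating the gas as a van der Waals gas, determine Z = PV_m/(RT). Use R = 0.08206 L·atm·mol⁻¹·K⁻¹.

P = RT/(V_m − b) − a/V_m² = (0.08206)(730.2)/(0.1338 − 0.03157) − 1.378/(0.1338)²
  = 59.920/0.10223 − 76.973 = 586.13 − 76.973 = 509.16 atm
Z = PV_m/(RT) = (509.16)(0.1338)/((0.08206)(730.2)) = 68.126/59.920 = 1.137

Z ≈ 1.137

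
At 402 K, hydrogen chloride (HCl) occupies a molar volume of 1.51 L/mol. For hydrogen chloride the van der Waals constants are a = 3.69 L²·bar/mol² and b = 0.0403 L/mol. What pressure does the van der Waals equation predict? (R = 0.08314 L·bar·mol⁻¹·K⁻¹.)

P ≈ 21.12 bar

P = RT/(V_m − b) − a/V_m²
RT/(V_m − b) = (0.08314)(402)/(1.51 − 0.0403) = 33.422/1.4697 = 22.741 bar
a/V_m² = 3.69/(1.51)² = 1.6184 bar
P = 22.741 − 1.6184 = 21.12 bar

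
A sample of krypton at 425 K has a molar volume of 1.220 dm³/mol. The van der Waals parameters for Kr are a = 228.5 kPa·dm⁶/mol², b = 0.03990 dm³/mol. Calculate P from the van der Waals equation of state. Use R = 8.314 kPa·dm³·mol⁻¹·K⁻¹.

P ≈ 2841 kPa

P = RT/(V_m − b) − a/V_m²
RT/(V_m − b) = (8.314)(425)/(1.220 − 0.03990) = 3533.5/1.1801 = 2994.2 kPa
a/V_m² = 228.5/(1.220)² = 153.52 kPa
P = 2994.2 − 153.52 = 2841 kPa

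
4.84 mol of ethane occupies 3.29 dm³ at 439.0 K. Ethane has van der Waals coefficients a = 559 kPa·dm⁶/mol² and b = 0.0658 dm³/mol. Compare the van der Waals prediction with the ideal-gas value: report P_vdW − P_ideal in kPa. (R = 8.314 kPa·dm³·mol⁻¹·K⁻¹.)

Ideal: P_ideal = nRT/V = (4.84)(8.314)(439.0)/3.29 = 5369.38 kPa
vdW: P = nRT/(V − nb) − a n²/V² = 17665.3/2.97153 − 13094.9/10.8241 = 5944.85 − 1209.79 = 4735.06 kPa
ΔP = 4735.06 − 5369.38 = -634.3 kPa

ΔP ≈ -634.3 kPa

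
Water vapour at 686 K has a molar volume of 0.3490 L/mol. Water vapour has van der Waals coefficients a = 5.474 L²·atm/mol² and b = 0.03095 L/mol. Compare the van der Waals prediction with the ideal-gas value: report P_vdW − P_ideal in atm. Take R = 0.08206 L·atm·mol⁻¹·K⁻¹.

Ideal: P_ideal = RT/V_m = (0.08206)(686)/0.3490 = 161.298 atm
vdW: P = RT/(V_m − b) − a/V_m² = 56.2932/0.318050 − 5.474/0.121801 = 176.995 − 44.9422 = 132.053 atm
ΔP = 132.053 − 161.298 = -29.25 atm

ΔP ≈ -29.25 atm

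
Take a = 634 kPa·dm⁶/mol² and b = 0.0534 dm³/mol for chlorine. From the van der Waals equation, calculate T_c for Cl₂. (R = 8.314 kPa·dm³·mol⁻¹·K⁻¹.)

T_c ≈ 423.1 K

For a van der Waals gas, T_c = 8a/(27Rb).
T_c = 8×634/(27×8.314×0.0534) = 5072.0/11.987 = 423.1 K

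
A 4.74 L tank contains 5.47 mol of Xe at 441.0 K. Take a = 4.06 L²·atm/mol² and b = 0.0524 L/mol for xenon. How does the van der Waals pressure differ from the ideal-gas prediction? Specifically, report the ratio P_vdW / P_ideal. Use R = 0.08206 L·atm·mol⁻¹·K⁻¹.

Ideal: P_ideal = nRT/V = (5.47)(0.08206)(441.0)/4.74 = 41.7618 atm
vdW: P = nRT/(V − nb) − a n²/V² = 197.951/4.45337 − 121.479/22.4676 = 44.4497 − 5.40685 = 39.0429 atm
Ratio = 39.0429/41.7618 = 0.9349

P_vdW / P_ideal ≈ 0.9349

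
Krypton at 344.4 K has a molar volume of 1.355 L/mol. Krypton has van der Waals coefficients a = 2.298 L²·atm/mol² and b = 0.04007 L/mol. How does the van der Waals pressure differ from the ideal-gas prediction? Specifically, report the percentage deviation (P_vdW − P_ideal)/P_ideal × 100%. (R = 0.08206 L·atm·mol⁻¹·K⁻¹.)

-2.95 %

Ideal: P_ideal = RT/V_m = (0.08206)(344.4)/1.355 = 20.8572 atm
vdW: P = RT/(V_m − b) − a/V_m² = 28.2615/1.31493 − 2.298/1.83603 = 21.4928 − 1.25161 = 20.2412 atm
% deviation = (20.2412 − 20.8572)/20.8572 × 100% = -2.95%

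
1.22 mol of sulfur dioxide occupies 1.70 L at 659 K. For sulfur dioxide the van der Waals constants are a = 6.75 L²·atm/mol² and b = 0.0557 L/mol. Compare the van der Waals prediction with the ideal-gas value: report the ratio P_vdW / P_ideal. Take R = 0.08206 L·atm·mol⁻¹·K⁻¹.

P_vdW / P_ideal ≈ 0.9521

Ideal: P_ideal = nRT/V = (1.22)(0.08206)(659)/1.70 = 38.8086 atm
vdW: P = nRT/(V − nb) − a n²/V² = 65.9746/1.63205 − 10.0467/2.89000 = 40.4244 − 3.47637 = 36.9480 atm
Ratio = 36.9480/38.8086 = 0.9521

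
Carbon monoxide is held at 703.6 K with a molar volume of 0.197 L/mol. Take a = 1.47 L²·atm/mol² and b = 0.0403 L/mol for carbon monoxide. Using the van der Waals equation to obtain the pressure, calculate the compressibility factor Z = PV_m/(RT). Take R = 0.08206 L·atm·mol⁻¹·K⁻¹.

Z ≈ 1.128

P = RT/(V_m − b) − a/V_m² = (0.08206)(703.6)/(0.197 − 0.0403) − 1.47/(0.197)²
  = 57.737/0.15670 − 37.878 = 368.46 − 37.878 = 330.58 atm
Z = PV_m/(RT) = (330.58)(0.197)/((0.08206)(703.6)) = 65.124/57.737 = 1.128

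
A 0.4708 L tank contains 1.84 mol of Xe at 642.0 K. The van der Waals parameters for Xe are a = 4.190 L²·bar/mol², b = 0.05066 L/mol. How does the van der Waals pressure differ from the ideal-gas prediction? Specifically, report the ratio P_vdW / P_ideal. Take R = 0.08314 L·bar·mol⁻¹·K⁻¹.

P_vdW / P_ideal ≈ 0.9401

Ideal: P_ideal = nRT/V = (1.84)(0.08314)(642.0)/0.4708 = 208.606 bar
vdW: P = nRT/(V − nb) − a n²/V² = 98.2116/0.377586 − 14.1857/0.221653 = 260.104 − 63.9996 = 196.104 bar
Ratio = 196.104/208.606 = 0.9401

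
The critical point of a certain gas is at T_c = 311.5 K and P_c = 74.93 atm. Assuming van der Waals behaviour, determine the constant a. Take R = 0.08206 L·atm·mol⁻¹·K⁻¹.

From T_c = 8a/(27Rb) and P_c = a/(27b²): a = 27 R² T_c²/(64 P_c).
a = 27×(0.08206)²×(311.5)²/(64×74.93) = 17642/4795.5 = 3.679 L²·atm/mol²

a ≈ 3.679 L²·atm/mol²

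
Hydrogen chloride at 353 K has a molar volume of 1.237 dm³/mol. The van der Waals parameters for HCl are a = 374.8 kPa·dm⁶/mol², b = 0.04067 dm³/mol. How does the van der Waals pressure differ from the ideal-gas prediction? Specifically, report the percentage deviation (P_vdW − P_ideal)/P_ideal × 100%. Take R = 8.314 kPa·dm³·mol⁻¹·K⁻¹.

-6.92 %

Ideal: P_ideal = RT/V_m = (8.314)(353)/1.237 = 2372.55 kPa
vdW: P = RT/(V_m − b) − a/V_m² = 2934.84/1.19633 − 374.8/1.53017 = 2453.20 − 244.940 = 2208.26 kPa
% deviation = (2208.26 − 2372.55)/2372.55 × 100% = -6.92%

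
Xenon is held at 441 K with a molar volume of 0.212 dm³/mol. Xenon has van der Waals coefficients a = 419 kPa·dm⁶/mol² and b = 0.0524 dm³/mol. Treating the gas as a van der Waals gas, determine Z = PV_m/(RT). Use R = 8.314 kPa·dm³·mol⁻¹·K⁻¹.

Z ≈ 0.7893

P = RT/(V_m − b) − a/V_m² = (8.314)(441)/(0.212 − 0.0524) − 419/(0.212)²
  = 3666.5/0.15960 − 9322.7 = 22973 − 9322.7 = 13650 kPa
Z = PV_m/(RT) = (13650)(0.212)/((8.314)(441)) = 2893.8/3666.5 = 0.7893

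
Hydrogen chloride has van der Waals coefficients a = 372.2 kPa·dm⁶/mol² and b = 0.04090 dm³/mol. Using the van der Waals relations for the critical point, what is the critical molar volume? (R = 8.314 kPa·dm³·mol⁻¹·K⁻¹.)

For a van der Waals gas, V_m,c = 3b.
V_m,c = 3×0.04090 = 0.1227 dm³/mol

V_m,c ≈ 0.1227 dm³/mol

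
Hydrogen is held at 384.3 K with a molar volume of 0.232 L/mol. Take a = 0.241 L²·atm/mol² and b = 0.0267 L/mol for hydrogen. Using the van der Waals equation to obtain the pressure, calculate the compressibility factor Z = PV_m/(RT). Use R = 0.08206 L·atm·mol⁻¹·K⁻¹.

Z ≈ 1.097

P = RT/(V_m − b) − a/V_m² = (0.08206)(384.3)/(0.232 − 0.0267) − 0.241/(0.232)²
  = 31.536/0.20530 − 4.4776 = 153.61 − 4.4776 = 149.13 atm
Z = PV_m/(RT) = (149.13)(0.232)/((0.08206)(384.3)) = 34.598/31.536 = 1.097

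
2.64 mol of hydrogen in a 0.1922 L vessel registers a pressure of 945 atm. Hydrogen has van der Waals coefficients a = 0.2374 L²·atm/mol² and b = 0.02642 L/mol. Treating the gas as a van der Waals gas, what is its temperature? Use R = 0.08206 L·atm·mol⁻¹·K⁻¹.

T = (P + a n²/V²)(V − nb)/(nR)
P + a n²/V² = 945 + (0.2374)(2.64)²/(0.1922)² = 989.79 atm
V − nb = 0.1922 − (2.64)(0.02642) = 0.12245 L
T = (989.79)(0.12245)/((2.64)(0.08206)) = 559.5 K

T ≈ 559.5 K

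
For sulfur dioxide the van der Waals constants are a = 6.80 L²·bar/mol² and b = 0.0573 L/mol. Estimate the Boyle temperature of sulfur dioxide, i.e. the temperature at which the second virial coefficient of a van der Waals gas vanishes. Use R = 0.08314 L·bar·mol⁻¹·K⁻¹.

T_B ≈ 1427 K

For a van der Waals gas the second virial coefficient B₂ = b − a/(RT) vanishes at T_B = a/(Rb).
T_B = 6.80/(0.08314×0.0573) = 6.80/0.0047639 = 1427 K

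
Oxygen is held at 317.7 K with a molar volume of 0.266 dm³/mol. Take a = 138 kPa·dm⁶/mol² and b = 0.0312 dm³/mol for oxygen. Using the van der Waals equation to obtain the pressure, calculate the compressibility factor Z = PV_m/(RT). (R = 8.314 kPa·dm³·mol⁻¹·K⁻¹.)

Z ≈ 0.9365

P = RT/(V_m − b) − a/V_m² = (8.314)(317.7)/(0.266 − 0.0312) − 138/(0.266)²
  = 2641.4/0.23480 − 1950.4 = 11250 − 1950.4 = 9300 kPa
Z = PV_m/(RT) = (9300)(0.266)/((8.314)(317.7)) = 2473.8/2641.4 = 0.9365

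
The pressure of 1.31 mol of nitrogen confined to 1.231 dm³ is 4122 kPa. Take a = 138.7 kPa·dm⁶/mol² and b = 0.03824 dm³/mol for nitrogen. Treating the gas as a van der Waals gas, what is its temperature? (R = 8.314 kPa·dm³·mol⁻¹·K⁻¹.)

T = (P + a n²/V²)(V − nb)/(nR)
P + a n²/V² = 4122 + (138.7)(1.31)²/(1.231)² = 4279.1 kPa
V − nb = 1.231 − (1.31)(0.03824) = 1.1809 dm³
T = (4279.1)(1.1809)/((1.31)(8.314)) = 464.0 K

T ≈ 464.0 K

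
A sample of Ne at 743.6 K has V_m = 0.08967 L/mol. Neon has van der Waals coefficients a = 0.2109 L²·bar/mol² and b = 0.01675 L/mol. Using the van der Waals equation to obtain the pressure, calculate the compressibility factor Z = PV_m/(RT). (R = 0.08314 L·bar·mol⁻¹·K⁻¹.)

Z ≈ 1.192

P = RT/(V_m − b) − a/V_m² = (0.08314)(743.6)/(0.08967 − 0.01675) − 0.2109/(0.08967)²
  = 61.823/0.072920 − 26.229 = 847.82 − 26.229 = 821.59 bar
Z = PV_m/(RT) = (821.59)(0.08967)/((0.08314)(743.6)) = 73.672/61.823 = 1.192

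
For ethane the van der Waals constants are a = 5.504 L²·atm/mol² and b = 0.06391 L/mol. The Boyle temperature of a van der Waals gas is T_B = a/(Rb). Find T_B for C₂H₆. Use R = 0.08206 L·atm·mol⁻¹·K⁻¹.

For a van der Waals gas the second virial coefficient B₂ = b − a/(RT) vanishes at T_B = a/(Rb).
T_B = 5.504/(0.08206×0.06391) = 5.504/0.0052445 = 1049 K

T_B ≈ 1049 K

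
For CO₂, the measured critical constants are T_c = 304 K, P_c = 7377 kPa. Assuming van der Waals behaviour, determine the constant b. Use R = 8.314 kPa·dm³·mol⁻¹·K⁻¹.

From T_c = 8a/(27Rb) and P_c = a/(27b²): b = R T_c/(8 P_c).
b = (8.314)(304)/(8×7377) = 2527.5/59016 = 0.04283 dm³/mol

b ≈ 0.04283 dm³/mol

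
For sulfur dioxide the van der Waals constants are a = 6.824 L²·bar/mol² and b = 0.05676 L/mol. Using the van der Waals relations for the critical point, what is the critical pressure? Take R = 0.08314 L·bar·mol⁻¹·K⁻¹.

P_c ≈ 78.45 bar

For a van der Waals gas, P_c = a/(27b²).
P_c = 6.824/(27×(0.05676)²) = 6.824/0.086986 = 78.45 bar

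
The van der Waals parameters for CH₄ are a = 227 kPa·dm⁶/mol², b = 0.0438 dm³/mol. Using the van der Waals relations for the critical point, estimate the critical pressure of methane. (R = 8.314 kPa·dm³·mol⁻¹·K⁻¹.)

For a van der Waals gas, P_c = a/(27b²).
P_c = 227/(27×(0.0438)²) = 227/0.051798 = 4382 kPa

P_c ≈ 4382 kPa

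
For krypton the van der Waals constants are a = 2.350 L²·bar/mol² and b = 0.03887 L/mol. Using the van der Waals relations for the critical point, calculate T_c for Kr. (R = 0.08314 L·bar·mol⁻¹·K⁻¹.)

T_c ≈ 215.5 K

For a van der Waals gas, T_c = 8a/(27Rb).
T_c = 8×2.350/(27×0.08314×0.03887) = 18.800/0.087255 = 215.5 K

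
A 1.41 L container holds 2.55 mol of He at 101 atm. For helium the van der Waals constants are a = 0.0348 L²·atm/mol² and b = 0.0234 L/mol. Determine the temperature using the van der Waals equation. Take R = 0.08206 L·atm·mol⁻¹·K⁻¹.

T ≈ 652.5 K

T = (P + a n²/V²)(V − nb)/(nR)
P + a n²/V² = 101 + (0.0348)(2.55)²/(1.41)² = 101.11 atm
V − nb = 1.41 − (2.55)(0.0234) = 1.3503 L
T = (101.11)(1.3503)/((2.55)(0.08206)) = 652.5 K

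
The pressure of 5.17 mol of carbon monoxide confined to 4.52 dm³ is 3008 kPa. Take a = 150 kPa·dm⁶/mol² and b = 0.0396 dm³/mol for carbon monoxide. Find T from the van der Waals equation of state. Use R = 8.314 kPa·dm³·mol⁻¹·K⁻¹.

T = (P + a n²/V²)(V − nb)/(nR)
P + a n²/V² = 3008 + (150)(5.17)²/(4.52)² = 3204.2 kPa
V − nb = 4.52 − (5.17)(0.0396) = 4.3153 dm³
T = (3204.2)(4.3153)/((5.17)(8.314)) = 321.7 K

T ≈ 321.7 K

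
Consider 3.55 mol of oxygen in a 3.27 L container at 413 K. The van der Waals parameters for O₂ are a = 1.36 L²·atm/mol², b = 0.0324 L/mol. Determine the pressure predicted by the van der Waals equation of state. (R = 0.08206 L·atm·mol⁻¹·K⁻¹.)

P = nRT/(V − nb) − a n²/V²
nRT/(V − nb) = (3.55)(0.08206)(413)/(3.27 − 3.55×0.0324) = 120.31/3.1550 = 38.133 atm
a n²/V² = (1.36)(3.55)²/(3.27)² = 1.6029 atm
P = 38.133 − 1.6029 = 36.53 atm

P ≈ 36.53 atm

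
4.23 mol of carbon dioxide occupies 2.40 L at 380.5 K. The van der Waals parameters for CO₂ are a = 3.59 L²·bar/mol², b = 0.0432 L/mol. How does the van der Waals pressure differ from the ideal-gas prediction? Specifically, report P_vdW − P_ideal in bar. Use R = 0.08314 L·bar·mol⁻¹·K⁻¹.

ΔP ≈ -6.557 bar

Ideal: P_ideal = nRT/V = (4.23)(0.08314)(380.5)/2.40 = 55.7563 bar
vdW: P = nRT/(V − nb) − a n²/V² = 133.815/2.21726 − 64.2355/5.76000 = 60.3515 − 11.1520 = 49.1995 bar
ΔP = 49.1995 − 55.7563 = -6.557 bar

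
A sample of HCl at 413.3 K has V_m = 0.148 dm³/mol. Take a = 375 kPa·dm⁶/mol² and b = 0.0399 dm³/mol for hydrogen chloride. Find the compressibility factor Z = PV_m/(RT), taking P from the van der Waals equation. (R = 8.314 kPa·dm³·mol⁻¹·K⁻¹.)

Z ≈ 0.6317

P = RT/(V_m − b) − a/V_m² = (8.314)(413.3)/(0.148 − 0.0399) − 375/(0.148)²
  = 3436.2/0.10810 − 17120 = 31787 − 17120 = 14667 kPa
Z = PV_m/(RT) = (14667)(0.148)/((8.314)(413.3)) = 2170.7/3436.2 = 0.6317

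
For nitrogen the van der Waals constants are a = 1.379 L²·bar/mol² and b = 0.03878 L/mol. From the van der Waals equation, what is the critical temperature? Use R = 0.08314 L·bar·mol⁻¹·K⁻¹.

For a van der Waals gas, T_c = 8a/(27Rb).
T_c = 8×1.379/(27×0.08314×0.03878) = 11.032/0.087053 = 126.7 K

T_c ≈ 126.7 K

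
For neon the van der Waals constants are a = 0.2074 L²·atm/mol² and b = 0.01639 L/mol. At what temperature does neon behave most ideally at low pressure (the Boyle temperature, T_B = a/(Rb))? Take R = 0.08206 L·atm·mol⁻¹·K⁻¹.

For a van der Waals gas the second virial coefficient B₂ = b − a/(RT) vanishes at T_B = a/(Rb).
T_B = 0.2074/(0.08206×0.01639) = 0.2074/0.0013450 = 154.2 K

T_B ≈ 154.2 K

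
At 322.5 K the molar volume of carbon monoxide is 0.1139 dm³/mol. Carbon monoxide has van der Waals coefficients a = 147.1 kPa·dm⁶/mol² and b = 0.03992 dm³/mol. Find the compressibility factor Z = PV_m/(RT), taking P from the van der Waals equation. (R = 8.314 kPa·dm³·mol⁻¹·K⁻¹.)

P = RT/(V_m − b) − a/V_m² = (8.314)(322.5)/(0.1139 − 0.03992) − 147.1/(0.1139)²
  = 2681.3/0.073980 − 11339 = 36244 − 11339 = 24905 kPa
Z = PV_m/(RT) = (24905)(0.1139)/((8.314)(322.5)) = 2836.7/2681.3 = 1.058

Z ≈ 1.058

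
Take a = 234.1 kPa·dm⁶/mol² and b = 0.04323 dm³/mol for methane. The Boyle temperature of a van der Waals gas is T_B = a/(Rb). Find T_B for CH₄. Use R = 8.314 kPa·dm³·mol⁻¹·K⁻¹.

T_B ≈ 651.3 K

For a van der Waals gas the second virial coefficient B₂ = b − a/(RT) vanishes at T_B = a/(Rb).
T_B = 234.1/(8.314×0.04323) = 234.1/0.35941 = 651.3 K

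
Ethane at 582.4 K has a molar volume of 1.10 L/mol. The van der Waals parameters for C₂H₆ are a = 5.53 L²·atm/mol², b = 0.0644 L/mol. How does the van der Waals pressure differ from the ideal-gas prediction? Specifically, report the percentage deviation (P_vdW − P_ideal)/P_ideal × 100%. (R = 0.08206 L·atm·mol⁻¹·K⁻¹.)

Ideal: P_ideal = RT/V_m = (0.08206)(582.4)/1.10 = 43.4470 atm
vdW: P = RT/(V_m − b) − a/V_m² = 47.7917/1.03560 − 5.53/1.21000 = 46.1488 − 4.57025 = 41.5786 atm
% deviation = (41.5786 − 43.4470)/43.4470 × 100% = -4.30%

-4.30 %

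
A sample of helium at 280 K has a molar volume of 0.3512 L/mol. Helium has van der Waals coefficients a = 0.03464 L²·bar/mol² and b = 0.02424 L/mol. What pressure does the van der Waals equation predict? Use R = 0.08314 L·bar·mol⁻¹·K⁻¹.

P = RT/(V_m − b) − a/V_m²
RT/(V_m − b) = (0.08314)(280)/(0.3512 − 0.02424) = 23.279/0.32696 = 71.198 bar
a/V_m² = 0.03464/(0.3512)² = 0.28085 bar
P = 71.198 − 0.28085 = 70.92 bar

P ≈ 70.92 bar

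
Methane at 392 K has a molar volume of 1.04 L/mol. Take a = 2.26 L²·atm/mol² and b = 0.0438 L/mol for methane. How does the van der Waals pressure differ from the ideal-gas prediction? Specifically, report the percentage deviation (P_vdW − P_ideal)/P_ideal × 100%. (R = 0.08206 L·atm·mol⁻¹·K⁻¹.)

Ideal: P_ideal = RT/V_m = (0.08206)(392)/1.04 = 30.9303 atm
vdW: P = RT/(V_m − b) − a/V_m² = 32.1675/0.996200 − 2.26/1.08160 = 32.2902 − 2.08950 = 30.2007 atm
% deviation = (30.2007 − 30.9303)/30.9303 × 100% = -2.36%

-2.36 %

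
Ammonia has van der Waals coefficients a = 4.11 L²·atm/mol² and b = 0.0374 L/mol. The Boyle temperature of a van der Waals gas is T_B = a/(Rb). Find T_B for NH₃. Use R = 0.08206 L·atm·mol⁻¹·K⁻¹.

For a van der Waals gas the second virial coefficient B₂ = b − a/(RT) vanishes at T_B = a/(Rb).
T_B = 4.11/(0.08206×0.0374) = 4.11/0.0030690 = 1339 K

T_B ≈ 1339 K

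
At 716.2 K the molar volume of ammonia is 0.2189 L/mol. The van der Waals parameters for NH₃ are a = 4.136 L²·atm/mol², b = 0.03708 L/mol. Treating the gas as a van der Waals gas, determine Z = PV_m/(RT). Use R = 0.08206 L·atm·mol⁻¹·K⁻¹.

Z ≈ 0.8824

P = RT/(V_m − b) − a/V_m² = (0.08206)(716.2)/(0.2189 − 0.03708) − 4.136/(0.2189)²
  = 58.771/0.18182 − 86.316 = 323.24 − 86.316 = 236.92 atm
Z = PV_m/(RT) = (236.92)(0.2189)/((0.08206)(716.2)) = 51.862/58.771 = 0.8824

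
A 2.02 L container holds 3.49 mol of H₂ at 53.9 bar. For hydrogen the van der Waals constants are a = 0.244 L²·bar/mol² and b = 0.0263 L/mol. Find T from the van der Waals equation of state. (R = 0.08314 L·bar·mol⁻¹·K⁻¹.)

T = (P + a n²/V²)(V − nb)/(nR)
P + a n²/V² = 53.9 + (0.244)(3.49)²/(2.02)² = 54.628 bar
V − nb = 2.02 − (3.49)(0.0263) = 1.9282 L
T = (54.628)(1.9282)/((3.49)(0.08314)) = 363.0 K

T ≈ 363.0 K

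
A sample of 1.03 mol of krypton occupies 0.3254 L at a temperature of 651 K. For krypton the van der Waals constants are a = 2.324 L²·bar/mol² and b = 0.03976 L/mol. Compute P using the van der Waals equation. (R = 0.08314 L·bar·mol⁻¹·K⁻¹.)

P ≈ 172.7 bar

P = nRT/(V − nb) − a n²/V²
nRT/(V − nb) = (1.03)(0.08314)(651)/(0.3254 − 1.03×0.03976) = 55.748/0.28445 = 195.99 bar
a n²/V² = (2.324)(1.03)²/(0.3254)² = 23.285 bar
P = 195.99 − 23.285 = 172.7 bar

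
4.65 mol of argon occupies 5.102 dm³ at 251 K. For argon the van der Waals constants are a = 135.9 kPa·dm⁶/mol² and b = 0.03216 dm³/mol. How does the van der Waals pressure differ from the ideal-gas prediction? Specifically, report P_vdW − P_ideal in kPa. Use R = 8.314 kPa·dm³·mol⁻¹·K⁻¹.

ΔP ≈ -55.5 kPa

Ideal: P_ideal = nRT/V = (4.65)(8.314)(251)/5.102 = 1901.94 kPa
vdW: P = nRT/(V − nb) − a n²/V² = 9703.69/4.95246 − 2938.50/26.0304 = 1959.37 − 112.887 = 1846.48 kPa
ΔP = 1846.48 − 1901.94 = -55.5 kPa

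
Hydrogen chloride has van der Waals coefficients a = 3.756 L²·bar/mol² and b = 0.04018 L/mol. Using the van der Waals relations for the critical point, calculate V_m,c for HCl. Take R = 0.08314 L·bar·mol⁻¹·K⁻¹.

V_m,c ≈ 0.1205 L/mol

For a van der Waals gas, V_m,c = 3b.
V_m,c = 3×0.04018 = 0.1205 L/mol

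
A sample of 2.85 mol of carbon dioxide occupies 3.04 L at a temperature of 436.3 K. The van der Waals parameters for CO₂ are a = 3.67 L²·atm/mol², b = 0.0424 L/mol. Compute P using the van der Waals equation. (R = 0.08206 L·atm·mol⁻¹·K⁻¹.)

P = nRT/(V − nb) − a n²/V²
nRT/(V − nb) = (2.85)(0.08206)(436.3)/(3.04 − 2.85×0.0424) = 102.04/2.9192 = 34.955 atm
a n²/V² = (3.67)(2.85)²/(3.04)² = 3.2256 atm
P = 34.955 − 3.2256 = 31.73 atm

P ≈ 31.73 atm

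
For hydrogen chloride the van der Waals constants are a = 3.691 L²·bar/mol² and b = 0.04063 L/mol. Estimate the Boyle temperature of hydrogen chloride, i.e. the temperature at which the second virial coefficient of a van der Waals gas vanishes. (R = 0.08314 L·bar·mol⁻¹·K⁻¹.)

T_B ≈ 1093 K

For a van der Waals gas the second virial coefficient B₂ = b − a/(RT) vanishes at T_B = a/(Rb).
T_B = 3.691/(0.08314×0.04063) = 3.691/0.0033780 = 1093 K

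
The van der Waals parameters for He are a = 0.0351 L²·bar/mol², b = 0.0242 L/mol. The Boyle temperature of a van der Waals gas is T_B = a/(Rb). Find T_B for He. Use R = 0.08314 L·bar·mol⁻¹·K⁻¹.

For a van der Waals gas the second virial coefficient B₂ = b − a/(RT) vanishes at T_B = a/(Rb).
T_B = 0.0351/(0.08314×0.0242) = 0.0351/0.0020120 = 17.45 K

T_B ≈ 17.45 K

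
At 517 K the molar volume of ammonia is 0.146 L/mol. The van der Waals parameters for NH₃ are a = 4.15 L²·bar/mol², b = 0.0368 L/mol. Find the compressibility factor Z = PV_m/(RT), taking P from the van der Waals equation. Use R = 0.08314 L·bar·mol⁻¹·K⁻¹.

P = RT/(V_m − b) − a/V_m² = (0.08314)(517)/(0.146 − 0.0368) − 4.15/(0.146)²
  = 42.983/0.10920 − 194.69 = 393.62 − 194.69 = 198.93 bar
Z = PV_m/(RT) = (198.93)(0.146)/((0.08314)(517)) = 29.044/42.983 = 0.6757

Z ≈ 0.6757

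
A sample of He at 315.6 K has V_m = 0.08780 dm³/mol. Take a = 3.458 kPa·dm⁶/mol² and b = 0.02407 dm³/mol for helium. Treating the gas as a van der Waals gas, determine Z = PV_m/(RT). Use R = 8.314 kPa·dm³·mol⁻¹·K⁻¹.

Z ≈ 1.363

P = RT/(V_m − b) − a/V_m² = (8.314)(315.6)/(0.08780 − 0.02407) − 3.458/(0.08780)²
  = 2623.9/0.063730 − 448.58 = 41172 − 448.58 = 40723 kPa
Z = PV_m/(RT) = (40723)(0.08780)/((8.314)(315.6)) = 3575.5/2623.9 = 1.363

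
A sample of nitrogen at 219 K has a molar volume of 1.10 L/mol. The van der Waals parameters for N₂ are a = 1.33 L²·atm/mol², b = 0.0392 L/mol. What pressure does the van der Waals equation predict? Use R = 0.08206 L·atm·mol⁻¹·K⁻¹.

P ≈ 15.84 atm

P = RT/(V_m − b) − a/V_m²
RT/(V_m − b) = (0.08206)(219)/(1.10 − 0.0392) = 17.971/1.0608 = 16.941 atm
a/V_m² = 1.33/(1.10)² = 1.0992 atm
P = 16.941 − 1.0992 = 15.84 atm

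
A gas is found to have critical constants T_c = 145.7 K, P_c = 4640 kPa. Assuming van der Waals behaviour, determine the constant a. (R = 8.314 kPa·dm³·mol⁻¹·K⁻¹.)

a ≈ 133.4 kPa·dm⁶/mol²

From T_c = 8a/(27Rb) and P_c = a/(27b²): a = 27 R² T_c²/(64 P_c).
a = 27×(8.314)²×(145.7)²/(64×4640) = 39618945/296960 = 133.4 kPa·dm⁶/mol²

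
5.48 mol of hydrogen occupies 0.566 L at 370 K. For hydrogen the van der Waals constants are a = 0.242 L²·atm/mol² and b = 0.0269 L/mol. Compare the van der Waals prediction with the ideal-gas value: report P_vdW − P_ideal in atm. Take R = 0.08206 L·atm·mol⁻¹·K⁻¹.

Ideal: P_ideal = nRT/V = (5.48)(0.08206)(370)/0.566 = 293.966 atm
vdW: P = nRT/(V − nb) − a n²/V² = 166.385/0.418588 − 7.26736/0.320356 = 397.491 − 22.6853 = 374.806 atm
ΔP = 374.806 − 293.966 = 80.84 atm

ΔP ≈ 80.84 atm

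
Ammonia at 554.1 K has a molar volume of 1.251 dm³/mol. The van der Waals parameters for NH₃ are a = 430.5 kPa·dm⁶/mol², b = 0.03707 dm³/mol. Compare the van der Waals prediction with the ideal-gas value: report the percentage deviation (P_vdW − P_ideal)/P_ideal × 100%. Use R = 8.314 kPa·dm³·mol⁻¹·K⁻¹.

-4.42 %

Ideal: P_ideal = RT/V_m = (8.314)(554.1)/1.251 = 3682.48 kPa
vdW: P = RT/(V_m − b) − a/V_m² = 4606.79/1.21393 − 430.5/1.56500 = 3794.94 − 275.080 = 3519.86 kPa
% deviation = (3519.86 − 3682.48)/3682.48 × 100% = -4.42%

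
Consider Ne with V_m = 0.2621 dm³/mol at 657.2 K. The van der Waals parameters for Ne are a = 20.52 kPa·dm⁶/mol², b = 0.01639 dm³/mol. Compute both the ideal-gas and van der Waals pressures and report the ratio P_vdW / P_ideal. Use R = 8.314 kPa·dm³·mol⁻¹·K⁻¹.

P_vdW / P_ideal ≈ 1.052

Ideal: P_ideal = RT/V_m = (8.314)(657.2)/0.2621 = 20846.9 kPa
vdW: P = RT/(V_m − b) − a/V_m² = 5463.96/0.245710 − 20.52/0.0686964 = 22237.4 − 298.706 = 21938.7 kPa
Ratio = 21938.7/20846.9 = 1.052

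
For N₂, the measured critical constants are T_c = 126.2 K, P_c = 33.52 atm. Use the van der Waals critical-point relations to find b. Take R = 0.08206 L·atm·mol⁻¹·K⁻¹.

b ≈ 0.03862 L/mol

From T_c = 8a/(27Rb) and P_c = a/(27b²): b = R T_c/(8 P_c).
b = (0.08206)(126.2)/(8×33.52) = 10.356/268.16 = 0.03862 L/mol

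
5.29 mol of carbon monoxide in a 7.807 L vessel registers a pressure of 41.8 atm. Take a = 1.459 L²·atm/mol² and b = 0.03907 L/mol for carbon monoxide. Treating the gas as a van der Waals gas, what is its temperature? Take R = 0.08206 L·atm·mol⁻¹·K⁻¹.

T ≈ 743.6 K

T = (P + a n²/V²)(V − nb)/(nR)
P + a n²/V² = 41.8 + (1.459)(5.29)²/(7.807)² = 42.470 atm
V − nb = 7.807 − (5.29)(0.03907) = 7.6003 L
T = (42.470)(7.6003)/((5.29)(0.08206)) = 743.6 K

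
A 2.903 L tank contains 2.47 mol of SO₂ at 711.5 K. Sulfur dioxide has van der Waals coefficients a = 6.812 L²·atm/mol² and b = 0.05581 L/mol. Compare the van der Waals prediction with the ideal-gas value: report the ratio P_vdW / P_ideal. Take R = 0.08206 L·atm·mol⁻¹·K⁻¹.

P_vdW / P_ideal ≈ 0.9506

Ideal: P_ideal = nRT/V = (2.47)(0.08206)(711.5)/2.903 = 49.6771 atm
vdW: P = nRT/(V − nb) − a n²/V² = 144.213/2.76515 − 41.5593/8.42741 = 52.1538 − 4.93144 = 47.2224 atm
Ratio = 47.2224/49.6771 = 0.9506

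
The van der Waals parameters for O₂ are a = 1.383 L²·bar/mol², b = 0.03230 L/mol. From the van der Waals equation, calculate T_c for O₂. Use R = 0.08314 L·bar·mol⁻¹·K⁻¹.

T_c ≈ 152.6 K

For a van der Waals gas, T_c = 8a/(27Rb).
T_c = 8×1.383/(27×0.08314×0.03230) = 11.064/0.072506 = 152.6 K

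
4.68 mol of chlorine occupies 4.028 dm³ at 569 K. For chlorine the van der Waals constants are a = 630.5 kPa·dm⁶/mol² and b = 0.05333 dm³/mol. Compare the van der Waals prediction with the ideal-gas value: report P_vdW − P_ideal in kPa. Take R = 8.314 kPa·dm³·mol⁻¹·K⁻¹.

ΔP ≈ -488.1 kPa

Ideal: P_ideal = nRT/V = (4.68)(8.314)(569)/4.028 = 5496.40 kPa
vdW: P = nRT/(V − nb) − a n²/V² = 22139.5/3.77842 − 13809.5/16.2248 = 5859.46 − 851.135 = 5008.33 kPa
ΔP = 5008.33 − 5496.40 = -488.1 kPa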